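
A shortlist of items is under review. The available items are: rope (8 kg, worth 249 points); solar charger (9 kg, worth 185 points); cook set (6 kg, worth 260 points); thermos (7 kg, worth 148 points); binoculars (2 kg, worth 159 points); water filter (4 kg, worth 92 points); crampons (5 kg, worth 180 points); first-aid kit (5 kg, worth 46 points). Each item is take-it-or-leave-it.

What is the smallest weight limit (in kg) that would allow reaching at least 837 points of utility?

21

Look for the lowest-weight combination reaching 837.
rope + cook set + binoculars + crampons reaches 848 using 21 kg.
Below 21 kg the best achievable stays under 837.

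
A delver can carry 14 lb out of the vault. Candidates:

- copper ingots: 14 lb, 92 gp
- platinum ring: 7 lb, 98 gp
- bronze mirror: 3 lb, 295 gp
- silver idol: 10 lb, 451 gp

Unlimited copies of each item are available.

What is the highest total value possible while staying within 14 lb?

1180

Density check — bronze mirror 98.33, silver idol 45.10, platinum ring 14.00 are the best per lb.
4×bronze mirror uses 12 of the 14 lb and totals 1180.
The spare 2 lb is too small for any remaining item, and no exchange beats 1180.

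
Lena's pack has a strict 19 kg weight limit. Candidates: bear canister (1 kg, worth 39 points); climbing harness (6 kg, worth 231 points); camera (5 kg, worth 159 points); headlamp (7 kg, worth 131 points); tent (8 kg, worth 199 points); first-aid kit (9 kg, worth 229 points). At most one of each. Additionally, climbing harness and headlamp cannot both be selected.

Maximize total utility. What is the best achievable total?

589

Density check — bear canister 39.00, climbing harness 38.50, camera 31.80, first-aid kit 25.44 are the best per kg.
Climbing harness + camera + tent uses 19 of the 19 kg and totals 589.
The closest alternative, bear canister + climbing harness + first-aid kit, reaches only 499.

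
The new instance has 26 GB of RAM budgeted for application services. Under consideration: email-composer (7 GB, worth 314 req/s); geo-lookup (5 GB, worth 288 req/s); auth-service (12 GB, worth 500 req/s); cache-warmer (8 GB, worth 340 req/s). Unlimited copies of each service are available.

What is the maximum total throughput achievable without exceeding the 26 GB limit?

The ratio ordering already packs tightly: 5×geo-lookup, 25 GB, 1440.
That's the maximum — no swap from here does better than 1440.

1440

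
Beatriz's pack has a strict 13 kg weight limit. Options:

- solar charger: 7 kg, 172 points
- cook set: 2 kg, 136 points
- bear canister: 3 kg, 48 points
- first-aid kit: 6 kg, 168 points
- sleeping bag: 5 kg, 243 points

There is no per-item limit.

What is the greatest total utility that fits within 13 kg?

816

By utility per kg: cook set 68.00, sleeping bag 48.60, first-aid kit 28.00 lead.
The ratio ordering already packs tightly: 6×cook set, 12 kg, 816.
That's the maximum — no swap from here does better than 816.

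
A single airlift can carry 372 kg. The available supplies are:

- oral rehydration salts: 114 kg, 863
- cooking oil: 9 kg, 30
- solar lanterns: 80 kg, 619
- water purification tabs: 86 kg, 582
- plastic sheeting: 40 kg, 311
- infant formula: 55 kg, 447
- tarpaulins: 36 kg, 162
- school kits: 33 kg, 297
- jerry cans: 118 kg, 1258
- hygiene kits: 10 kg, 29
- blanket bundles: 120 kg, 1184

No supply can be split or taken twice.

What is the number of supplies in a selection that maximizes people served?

The maximum people served within 372 kg is 3497.
For example plastic sheeting + infant formula + school kits + jerry cans + blanket bundles achieves it, using 366 kg.
Any selection reaching 3497 contains exactly 5 supplies.

5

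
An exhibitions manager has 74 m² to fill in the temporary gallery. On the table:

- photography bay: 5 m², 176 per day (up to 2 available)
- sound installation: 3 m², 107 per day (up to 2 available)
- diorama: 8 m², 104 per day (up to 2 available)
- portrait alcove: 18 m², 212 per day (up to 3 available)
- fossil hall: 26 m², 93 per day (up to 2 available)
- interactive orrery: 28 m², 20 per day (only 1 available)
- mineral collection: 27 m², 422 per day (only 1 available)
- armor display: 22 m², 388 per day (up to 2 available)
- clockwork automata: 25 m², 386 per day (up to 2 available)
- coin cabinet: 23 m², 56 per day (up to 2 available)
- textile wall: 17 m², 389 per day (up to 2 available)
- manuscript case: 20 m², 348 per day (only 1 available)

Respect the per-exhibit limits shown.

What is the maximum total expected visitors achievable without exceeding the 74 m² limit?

1732

Taking 2×photography bay + 2×sound installation + armor display + 2×textile wall: 72 m² used, 1732 in expected visitors.
The spare 2 m² is too small for any remaining exhibit, and no exchange beats 1732.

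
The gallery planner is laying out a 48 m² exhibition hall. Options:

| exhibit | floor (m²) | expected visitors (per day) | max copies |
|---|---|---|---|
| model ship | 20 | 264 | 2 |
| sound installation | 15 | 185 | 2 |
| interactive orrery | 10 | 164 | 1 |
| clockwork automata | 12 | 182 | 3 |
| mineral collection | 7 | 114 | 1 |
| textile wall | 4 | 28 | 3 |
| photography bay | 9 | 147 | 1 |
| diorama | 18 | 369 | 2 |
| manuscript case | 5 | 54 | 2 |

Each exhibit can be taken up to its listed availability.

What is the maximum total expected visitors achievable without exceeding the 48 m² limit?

920

By expected visitors per m²: diorama 20.50, interactive orrery 16.40, photography bay 16.33 lead.
A density-first pass picks interactive orrery + 2×diorama — 902 at 46 m².
Dropping interactive orrery frees 10 m²; slotting in clockwork automata (12 m²) lifts the total to 920 at 48 m².
Every other selection either busts 48 m² or exceeds an availability limit or fails to beat 920.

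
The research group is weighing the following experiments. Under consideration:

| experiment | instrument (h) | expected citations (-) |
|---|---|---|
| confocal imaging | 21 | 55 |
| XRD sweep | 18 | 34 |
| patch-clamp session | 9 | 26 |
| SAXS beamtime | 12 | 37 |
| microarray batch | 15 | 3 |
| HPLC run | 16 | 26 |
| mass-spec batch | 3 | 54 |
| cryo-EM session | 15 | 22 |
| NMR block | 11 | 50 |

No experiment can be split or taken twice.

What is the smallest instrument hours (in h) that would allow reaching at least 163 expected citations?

35

Need the lightest bundle worth ≥ 163.
Taking patch-clamp session + SAXS beamtime + mass-spec batch + NMR block gives 167 (≥ 163) for 35 h.
No combination under 35 h hits 163.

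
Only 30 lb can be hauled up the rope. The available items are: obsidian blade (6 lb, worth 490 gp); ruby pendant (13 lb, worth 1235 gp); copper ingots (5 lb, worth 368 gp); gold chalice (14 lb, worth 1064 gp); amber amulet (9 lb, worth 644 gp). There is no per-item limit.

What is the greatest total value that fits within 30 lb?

2583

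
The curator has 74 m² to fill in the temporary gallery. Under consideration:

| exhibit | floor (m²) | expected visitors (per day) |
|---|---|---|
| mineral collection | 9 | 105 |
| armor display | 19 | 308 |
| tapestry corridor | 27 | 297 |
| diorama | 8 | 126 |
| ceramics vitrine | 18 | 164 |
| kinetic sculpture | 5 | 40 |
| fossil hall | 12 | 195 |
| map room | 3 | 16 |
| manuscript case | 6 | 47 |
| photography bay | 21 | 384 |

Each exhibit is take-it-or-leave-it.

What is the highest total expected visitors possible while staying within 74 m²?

1158

The ratio ordering already packs tightly: mineral collection + armor display + diorama + kinetic sculpture + fossil hall + photography bay, 74 m², 1158.
Every other selection either busts 74 m² or fails to beat 1158.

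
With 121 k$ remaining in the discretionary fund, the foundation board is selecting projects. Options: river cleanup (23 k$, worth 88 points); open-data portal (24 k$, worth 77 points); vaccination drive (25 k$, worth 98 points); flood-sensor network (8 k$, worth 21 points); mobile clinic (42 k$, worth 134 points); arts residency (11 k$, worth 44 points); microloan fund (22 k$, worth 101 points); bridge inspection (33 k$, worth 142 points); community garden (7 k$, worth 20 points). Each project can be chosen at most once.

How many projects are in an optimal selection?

6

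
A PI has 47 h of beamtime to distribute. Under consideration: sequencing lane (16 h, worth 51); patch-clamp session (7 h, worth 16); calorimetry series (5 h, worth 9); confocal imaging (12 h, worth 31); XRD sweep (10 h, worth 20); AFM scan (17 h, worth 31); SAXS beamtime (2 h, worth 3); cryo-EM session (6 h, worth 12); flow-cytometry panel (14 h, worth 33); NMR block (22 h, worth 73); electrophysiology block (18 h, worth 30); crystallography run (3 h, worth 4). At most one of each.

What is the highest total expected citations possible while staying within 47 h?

143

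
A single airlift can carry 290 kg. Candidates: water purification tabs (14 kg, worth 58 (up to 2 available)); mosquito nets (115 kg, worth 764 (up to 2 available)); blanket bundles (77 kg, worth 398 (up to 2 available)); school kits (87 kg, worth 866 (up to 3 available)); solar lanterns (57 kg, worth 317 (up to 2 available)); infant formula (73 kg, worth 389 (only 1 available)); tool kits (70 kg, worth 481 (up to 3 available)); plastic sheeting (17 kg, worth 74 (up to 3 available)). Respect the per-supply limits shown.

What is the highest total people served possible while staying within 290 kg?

2714

A density-first pass picks 3×school kits + plastic sheeting — 2672 at 278 kg.
Dropping plastic sheeting frees 17 kg; slotting in 2×water purification tabs (28 kg) lifts the total to 2714 at 289 kg.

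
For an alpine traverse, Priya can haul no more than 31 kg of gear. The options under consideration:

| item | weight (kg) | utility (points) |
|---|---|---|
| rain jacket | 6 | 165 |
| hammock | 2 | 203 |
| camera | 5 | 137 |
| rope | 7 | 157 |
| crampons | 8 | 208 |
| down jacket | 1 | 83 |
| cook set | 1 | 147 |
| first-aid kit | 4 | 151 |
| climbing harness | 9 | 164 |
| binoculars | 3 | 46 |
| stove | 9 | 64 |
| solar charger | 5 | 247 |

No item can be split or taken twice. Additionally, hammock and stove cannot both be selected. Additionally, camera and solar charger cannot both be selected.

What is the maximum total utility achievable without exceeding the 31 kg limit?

1250

Ranking by ratio (utility/kg): cook set 147.00, hammock 101.50, down jacket 83.00.
Taking rain jacket + hammock + crampons + down jacket + cook set + first-aid kit + binoculars + solar charger: 30 kg used, 1250 in utility.
Nothing else feasible within 31 kg beats 1250.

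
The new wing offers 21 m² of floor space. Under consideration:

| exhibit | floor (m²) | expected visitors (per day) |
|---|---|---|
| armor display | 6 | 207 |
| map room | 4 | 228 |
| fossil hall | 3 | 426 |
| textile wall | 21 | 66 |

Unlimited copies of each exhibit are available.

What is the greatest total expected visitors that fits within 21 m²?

The ratio ordering already packs tightly: 7×fossil hall, 21 m², 2982.
No other feasible combination exceeds 2982.

2982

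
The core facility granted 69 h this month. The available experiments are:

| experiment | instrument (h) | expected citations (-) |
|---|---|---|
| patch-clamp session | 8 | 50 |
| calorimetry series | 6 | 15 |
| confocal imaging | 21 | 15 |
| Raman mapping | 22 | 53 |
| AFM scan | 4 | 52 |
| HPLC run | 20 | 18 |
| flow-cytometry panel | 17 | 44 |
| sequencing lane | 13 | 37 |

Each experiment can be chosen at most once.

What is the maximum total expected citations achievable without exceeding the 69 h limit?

236

Taking the top-ratio experiments first gives patch-clamp session + calorimetry series + AFM scan + HPLC run + flow-cytometry panel + sequencing lane for 216 (68 h).
Replace calorimetry series and HPLC run with Raman mapping: the trade gains 20 net, giving 236 at 64 h.
Runner-up patch-clamp session + calorimetry series + AFM scan + HPLC run + flow-cytometry panel + sequencing lane tops out at 216.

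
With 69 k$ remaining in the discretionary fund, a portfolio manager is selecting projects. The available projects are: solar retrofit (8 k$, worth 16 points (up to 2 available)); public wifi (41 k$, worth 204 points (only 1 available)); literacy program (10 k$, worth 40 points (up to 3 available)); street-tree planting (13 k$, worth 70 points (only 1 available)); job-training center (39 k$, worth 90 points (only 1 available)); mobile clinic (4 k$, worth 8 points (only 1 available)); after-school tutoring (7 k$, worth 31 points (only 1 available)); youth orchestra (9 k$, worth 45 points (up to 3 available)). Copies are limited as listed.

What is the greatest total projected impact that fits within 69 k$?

339

Greedy by ratio would take 2×literacy program + street-tree planting + after-school tutoring + 3×youth orchestra: 67 k$ used, total 316.
Dropping 2×literacy program and street-tree planting and after-school tutoring frees 40 k$; slotting in public wifi (41 k$) lifts the total to 339 at 68 k$.
Nothing else within 69 k$ beats 339.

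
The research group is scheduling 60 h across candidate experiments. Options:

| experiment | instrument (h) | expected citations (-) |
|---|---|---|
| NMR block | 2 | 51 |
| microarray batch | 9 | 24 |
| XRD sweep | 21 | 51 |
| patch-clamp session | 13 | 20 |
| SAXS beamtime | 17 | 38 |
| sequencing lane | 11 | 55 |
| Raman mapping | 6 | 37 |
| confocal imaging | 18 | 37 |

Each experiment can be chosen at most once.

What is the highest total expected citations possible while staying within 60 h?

232

Density check — NMR block 25.50, Raman mapping 6.17, sequencing lane 5.00 are the best per h.
The ratio heuristic lands on NMR block + microarray batch + XRD sweep + sequencing lane + Raman mapping (218) but leaves 11 h idle.
Dropping microarray batch frees 9 h; slotting in SAXS beamtime (17 h) lifts the total to 232 at 57 h.
Nothing else within 60 h beats 232.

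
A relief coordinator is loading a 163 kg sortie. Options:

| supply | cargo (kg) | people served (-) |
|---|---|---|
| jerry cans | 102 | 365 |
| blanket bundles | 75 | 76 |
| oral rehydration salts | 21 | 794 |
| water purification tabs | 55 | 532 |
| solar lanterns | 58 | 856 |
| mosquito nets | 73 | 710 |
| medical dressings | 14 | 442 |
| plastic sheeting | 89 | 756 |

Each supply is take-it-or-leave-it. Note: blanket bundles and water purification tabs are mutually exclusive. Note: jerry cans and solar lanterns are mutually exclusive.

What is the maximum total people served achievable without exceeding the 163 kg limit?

Oral rehydration salts + water purification tabs + solar lanterns + medical dressings uses 148 of the 163 kg and totals 2624.
The closest alternative, oral rehydration salts + water purification tabs + mosquito nets + medical dressings, reaches only 2478.

2624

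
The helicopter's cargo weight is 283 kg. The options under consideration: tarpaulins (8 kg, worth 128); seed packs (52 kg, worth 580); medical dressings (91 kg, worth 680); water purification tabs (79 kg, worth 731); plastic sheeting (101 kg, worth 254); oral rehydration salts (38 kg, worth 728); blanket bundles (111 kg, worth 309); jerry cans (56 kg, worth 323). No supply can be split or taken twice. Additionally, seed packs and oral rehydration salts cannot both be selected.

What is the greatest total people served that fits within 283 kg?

Ranking by ratio (people served/kg): oral rehydration salts 19.16, tarpaulins 16.00, seed packs 11.15.
Taking tarpaulins + medical dressings + water purification tabs + oral rehydration salts + jerry cans: 272 kg used, 2590 in people served.

2590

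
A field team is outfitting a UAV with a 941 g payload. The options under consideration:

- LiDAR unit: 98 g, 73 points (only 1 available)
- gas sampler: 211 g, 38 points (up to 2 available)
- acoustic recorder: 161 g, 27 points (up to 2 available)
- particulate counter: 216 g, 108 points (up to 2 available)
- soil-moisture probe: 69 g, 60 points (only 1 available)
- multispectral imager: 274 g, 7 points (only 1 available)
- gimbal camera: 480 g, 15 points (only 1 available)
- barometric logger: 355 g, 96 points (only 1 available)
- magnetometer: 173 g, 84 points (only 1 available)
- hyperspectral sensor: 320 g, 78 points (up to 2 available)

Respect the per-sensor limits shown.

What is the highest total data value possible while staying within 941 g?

460

Ranking by ratio (data value/g): soil-moisture probe 0.87, LiDAR unit 0.74, particulate counter 0.50, magnetometer 0.49.
LiDAR unit + acoustic recorder + 2×particulate counter + soil-moisture probe + magnetometer uses 933 of the 941 g and totals 460.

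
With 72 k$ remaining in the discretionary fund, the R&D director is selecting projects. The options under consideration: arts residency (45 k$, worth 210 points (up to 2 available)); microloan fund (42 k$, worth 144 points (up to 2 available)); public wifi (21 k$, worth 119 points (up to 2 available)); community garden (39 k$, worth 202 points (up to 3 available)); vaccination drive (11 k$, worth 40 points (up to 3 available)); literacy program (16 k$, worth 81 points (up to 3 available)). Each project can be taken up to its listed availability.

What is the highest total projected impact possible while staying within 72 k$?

The ratio heuristic lands on 2×public wifi + vaccination drive + literacy program (359) but leaves 3 k$ idle.
Dropping 2×public wifi and vaccination drive frees 53 k$; slotting in community garden + literacy program (55 k$) lifts the total to 364 at 71 k$.
Every other selection either busts 72 k$ or exceeds an availability limit or fails to beat 364.

364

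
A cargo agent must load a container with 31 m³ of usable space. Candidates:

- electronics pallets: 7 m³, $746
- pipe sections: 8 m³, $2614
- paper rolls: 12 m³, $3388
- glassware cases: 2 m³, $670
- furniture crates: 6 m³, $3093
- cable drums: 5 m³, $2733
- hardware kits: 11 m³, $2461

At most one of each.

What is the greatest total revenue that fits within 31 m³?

A density-first pass picks electronics pallets + pipe sections + glassware cases + furniture crates + cable drums — 9856 at 28 m³.
Dropping electronics pallets and glassware cases frees 9 m³; slotting in paper rolls (12 m³) lifts the total to 11828 at 31 m³.
An exhaustive check of the 128 subsets confirms 11828.

11828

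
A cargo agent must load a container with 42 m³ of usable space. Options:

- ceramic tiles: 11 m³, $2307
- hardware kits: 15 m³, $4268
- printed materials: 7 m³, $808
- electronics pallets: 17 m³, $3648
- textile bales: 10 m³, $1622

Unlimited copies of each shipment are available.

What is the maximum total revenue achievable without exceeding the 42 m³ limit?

10843

Taking ceramic tiles + 2×hardware kits: 41 m³ used, 10843 in revenue.
No other feasible combination exceeds 10843.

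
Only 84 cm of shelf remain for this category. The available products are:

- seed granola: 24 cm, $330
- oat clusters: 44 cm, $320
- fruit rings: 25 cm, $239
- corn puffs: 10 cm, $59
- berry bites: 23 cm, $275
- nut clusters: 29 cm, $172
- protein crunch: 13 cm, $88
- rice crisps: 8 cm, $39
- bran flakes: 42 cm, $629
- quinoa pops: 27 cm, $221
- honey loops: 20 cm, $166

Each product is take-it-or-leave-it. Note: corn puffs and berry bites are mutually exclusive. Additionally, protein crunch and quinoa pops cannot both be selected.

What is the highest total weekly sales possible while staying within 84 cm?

The ratio heuristic lands on seed granola + protein crunch + bran flakes (1047) but leaves 5 cm idle.
The 13 cm tied up in protein crunch is better spent on corn puffs + rice crisps — total rises to 1057 (84 cm).
The closest alternative, seed granola + protein crunch + bran flakes, reaches only 1047.

1057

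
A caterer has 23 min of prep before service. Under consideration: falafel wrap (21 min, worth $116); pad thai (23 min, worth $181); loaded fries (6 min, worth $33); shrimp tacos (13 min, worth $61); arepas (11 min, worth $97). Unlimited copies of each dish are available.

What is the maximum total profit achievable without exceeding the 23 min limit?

194

2×arepas uses 22 of the 23 min and totals 194.
Every other selection either busts 23 min or fails to beat 194.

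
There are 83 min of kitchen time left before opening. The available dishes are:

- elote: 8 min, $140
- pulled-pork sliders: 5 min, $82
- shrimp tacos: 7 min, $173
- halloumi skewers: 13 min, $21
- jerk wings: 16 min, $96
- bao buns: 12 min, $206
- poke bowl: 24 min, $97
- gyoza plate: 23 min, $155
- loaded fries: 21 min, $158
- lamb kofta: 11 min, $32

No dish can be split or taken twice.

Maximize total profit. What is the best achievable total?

Elote + pulled-pork sliders + shrimp tacos + bao buns + gyoza plate + loaded fries uses 76 of the 83 min and totals 914.

914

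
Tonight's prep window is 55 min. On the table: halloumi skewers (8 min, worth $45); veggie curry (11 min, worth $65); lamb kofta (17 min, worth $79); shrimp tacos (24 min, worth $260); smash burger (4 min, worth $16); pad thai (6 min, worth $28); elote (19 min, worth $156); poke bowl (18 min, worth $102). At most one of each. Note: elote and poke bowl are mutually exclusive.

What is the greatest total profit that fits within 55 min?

481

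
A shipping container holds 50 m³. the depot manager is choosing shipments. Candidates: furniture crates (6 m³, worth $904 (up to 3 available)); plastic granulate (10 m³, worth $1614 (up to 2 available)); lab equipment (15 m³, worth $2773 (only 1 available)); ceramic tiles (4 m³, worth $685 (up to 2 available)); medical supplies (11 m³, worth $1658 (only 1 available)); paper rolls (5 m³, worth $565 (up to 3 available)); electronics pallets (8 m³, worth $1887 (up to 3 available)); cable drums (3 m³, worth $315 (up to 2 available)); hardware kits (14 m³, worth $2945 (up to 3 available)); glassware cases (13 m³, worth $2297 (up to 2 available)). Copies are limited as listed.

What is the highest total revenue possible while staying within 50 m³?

10722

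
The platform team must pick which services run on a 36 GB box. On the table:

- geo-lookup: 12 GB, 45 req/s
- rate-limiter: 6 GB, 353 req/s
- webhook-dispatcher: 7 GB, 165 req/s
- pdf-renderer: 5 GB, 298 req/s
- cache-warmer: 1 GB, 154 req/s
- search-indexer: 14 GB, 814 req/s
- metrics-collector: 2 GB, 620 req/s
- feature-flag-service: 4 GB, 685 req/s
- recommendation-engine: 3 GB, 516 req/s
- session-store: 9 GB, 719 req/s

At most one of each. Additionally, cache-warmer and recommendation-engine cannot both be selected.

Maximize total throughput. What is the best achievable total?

Ranking by ratio (throughput/GB): metrics-collector 310.00, recommendation-engine 172.00, feature-flag-service 171.25.
Taking rate-limiter + webhook-dispatcher + pdf-renderer + metrics-collector + feature-flag-service + recommendation-engine + session-store: 36 GB used, 3356 in throughput.
Runner-up search-indexer + metrics-collector + feature-flag-service + recommendation-engine + session-store tops out at 3354.

3356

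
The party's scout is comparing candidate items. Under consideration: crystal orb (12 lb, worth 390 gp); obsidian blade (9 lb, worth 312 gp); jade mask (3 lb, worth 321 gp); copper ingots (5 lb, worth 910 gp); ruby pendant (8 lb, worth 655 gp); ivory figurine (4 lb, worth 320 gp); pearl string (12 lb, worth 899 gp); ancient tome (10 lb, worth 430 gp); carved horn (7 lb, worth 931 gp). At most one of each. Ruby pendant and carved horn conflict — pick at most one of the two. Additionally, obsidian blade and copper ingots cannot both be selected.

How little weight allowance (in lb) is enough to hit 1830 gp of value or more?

12

Minimise lb subject to total value ≥ 1830.
Taking copper ingots + carved horn gives 1841 (≥ 1830) for 12 lb.
No combination under 12 lb hits 1830.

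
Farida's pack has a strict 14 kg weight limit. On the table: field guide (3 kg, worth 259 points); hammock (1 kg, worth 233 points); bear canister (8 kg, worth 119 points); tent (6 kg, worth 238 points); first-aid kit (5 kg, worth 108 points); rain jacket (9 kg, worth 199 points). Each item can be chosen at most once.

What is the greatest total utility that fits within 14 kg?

730

Ranking by ratio (utility/kg): hammock 233.00, field guide 86.33, tent 39.67.
Best packing: field guide + hammock + tent — 10 kg, 730 total.
Runner-up field guide + hammock + rain jacket tops out at 691.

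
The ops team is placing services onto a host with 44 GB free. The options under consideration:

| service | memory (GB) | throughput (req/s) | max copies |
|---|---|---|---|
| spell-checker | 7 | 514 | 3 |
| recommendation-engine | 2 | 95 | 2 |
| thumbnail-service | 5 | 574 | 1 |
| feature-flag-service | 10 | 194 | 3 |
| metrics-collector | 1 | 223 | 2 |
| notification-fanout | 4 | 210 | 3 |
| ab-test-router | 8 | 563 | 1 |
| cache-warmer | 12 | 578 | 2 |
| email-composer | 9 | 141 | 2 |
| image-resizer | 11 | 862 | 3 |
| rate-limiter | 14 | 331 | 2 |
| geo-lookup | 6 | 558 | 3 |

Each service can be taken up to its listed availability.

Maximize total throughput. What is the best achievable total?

4119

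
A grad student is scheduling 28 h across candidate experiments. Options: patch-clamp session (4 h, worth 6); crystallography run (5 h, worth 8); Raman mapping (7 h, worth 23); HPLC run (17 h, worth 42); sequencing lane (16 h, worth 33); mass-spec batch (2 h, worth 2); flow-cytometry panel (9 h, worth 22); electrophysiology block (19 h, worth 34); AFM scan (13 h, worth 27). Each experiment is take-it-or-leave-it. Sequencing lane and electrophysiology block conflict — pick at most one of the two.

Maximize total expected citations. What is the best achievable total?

Density check — Raman mapping 3.29, HPLC run 2.47, flow-cytometry panel 2.44, AFM scan 2.08 are the best per h.
Taking patch-clamp session + Raman mapping + HPLC run: 28 h used, 71 in expected citations.
Runner-up Raman mapping + HPLC run + mass-spec batch tops out at 67.

71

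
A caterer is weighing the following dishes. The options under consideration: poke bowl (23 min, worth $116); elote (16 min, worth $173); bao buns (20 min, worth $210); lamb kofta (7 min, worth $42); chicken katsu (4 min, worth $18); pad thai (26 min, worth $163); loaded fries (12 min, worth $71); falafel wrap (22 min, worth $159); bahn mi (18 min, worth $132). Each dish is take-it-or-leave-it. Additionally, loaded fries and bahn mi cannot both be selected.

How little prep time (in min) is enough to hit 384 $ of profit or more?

40

Need the lightest bundle worth ≥ 384.
elote + bao buns + chicken katsu: 401 profit at 40 min.
Any bundle with less than 40 min falls short of 384.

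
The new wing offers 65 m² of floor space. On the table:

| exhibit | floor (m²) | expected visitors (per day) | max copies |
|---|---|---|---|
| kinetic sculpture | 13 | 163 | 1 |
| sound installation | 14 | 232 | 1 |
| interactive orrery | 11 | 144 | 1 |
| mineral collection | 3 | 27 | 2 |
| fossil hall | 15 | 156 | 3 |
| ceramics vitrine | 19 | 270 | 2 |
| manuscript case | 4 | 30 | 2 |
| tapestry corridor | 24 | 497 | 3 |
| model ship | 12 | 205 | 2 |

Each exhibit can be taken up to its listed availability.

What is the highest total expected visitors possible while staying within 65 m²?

1253

Filling by ratio: mineral collection + 2×tapestry corridor + model ship for 1226, with 2 m² left unused.
Replace model ship with sound installation: the trade gains 27 net, giving 1253 at 65 m².
No other feasible combination exceeds 1253.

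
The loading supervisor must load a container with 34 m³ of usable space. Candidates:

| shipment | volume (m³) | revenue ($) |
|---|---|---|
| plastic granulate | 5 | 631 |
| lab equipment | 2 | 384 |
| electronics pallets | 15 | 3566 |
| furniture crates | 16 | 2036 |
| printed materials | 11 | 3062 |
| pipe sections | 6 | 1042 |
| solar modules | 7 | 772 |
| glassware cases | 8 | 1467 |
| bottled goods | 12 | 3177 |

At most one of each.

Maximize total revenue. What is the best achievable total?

8095

Greedy by ratio would take lab equipment + printed materials + glassware cases + bottled goods: 33 m³ used, total 8090.
Dropping lab equipment and bottled goods frees 14 m³; slotting in electronics pallets (15 m³) lifts the total to 8095 at 34 m³.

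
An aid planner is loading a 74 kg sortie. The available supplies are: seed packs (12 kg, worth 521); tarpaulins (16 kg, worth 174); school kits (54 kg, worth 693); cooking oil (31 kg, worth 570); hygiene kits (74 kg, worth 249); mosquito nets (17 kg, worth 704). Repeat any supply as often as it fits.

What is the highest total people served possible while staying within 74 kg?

3126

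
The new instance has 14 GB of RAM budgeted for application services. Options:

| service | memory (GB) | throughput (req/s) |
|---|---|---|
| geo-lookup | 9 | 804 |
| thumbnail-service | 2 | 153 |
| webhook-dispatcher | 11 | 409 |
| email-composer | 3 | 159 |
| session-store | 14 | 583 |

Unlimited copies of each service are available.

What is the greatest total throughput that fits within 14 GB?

1116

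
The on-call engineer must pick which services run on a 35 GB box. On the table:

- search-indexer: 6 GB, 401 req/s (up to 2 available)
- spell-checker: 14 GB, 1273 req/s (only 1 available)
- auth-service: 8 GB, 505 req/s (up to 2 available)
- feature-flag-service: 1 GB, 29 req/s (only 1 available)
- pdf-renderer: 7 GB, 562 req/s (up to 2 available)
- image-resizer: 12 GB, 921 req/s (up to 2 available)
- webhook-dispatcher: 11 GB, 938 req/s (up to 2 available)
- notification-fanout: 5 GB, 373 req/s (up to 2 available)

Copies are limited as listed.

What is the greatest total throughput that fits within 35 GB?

The ratio heuristic lands on spell-checker + feature-flag-service + pdf-renderer + webhook-dispatcher (2802) but leaves 2 GB idle.
Replace feature-flag-service and pdf-renderer with 2×notification-fanout: the trade gains 155 net, giving 2957 at 35 GB.
Every other selection either busts 35 GB or exceeds an availability limit or fails to beat 2957.

2957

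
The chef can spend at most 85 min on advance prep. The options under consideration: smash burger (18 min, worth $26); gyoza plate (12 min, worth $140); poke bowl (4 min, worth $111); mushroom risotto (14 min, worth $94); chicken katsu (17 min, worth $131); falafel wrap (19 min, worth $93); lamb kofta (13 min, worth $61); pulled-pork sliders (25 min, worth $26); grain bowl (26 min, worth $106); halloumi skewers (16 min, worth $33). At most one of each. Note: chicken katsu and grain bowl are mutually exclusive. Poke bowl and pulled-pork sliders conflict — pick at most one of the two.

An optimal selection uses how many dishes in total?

The maximum profit within 85 min is 630.
gyoza plate + poke bowl + mushroom risotto + chicken katsu + falafel wrap + lamb kofta hits 630 at 79 min.
All optima have 6 dishes.

6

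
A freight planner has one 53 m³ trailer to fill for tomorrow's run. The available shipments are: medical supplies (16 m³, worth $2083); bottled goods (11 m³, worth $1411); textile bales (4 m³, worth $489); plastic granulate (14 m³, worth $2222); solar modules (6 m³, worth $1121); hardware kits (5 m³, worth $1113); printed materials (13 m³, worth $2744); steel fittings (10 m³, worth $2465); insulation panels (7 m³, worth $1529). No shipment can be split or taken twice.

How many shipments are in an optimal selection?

The maximum revenue within 53 m³ is 10562.
textile bales + plastic granulate + hardware kits + printed materials + steel fittings + insulation panels hits 10562 at 53 m³.
Every optimal selection uses 6 shipments.

6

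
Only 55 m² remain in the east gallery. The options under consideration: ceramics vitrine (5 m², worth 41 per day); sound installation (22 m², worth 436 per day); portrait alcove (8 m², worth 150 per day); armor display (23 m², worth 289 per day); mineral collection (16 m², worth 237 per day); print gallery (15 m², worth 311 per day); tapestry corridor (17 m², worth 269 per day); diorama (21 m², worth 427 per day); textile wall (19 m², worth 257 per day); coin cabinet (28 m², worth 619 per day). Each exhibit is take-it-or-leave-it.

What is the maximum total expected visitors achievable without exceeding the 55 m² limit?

Greedy by ratio would take portrait alcove + print gallery + coin cabinet: 51 m² used, total 1080.
Replace portrait alcove and print gallery with ceramics vitrine + sound installation: the trade gains 16 net, giving 1096 at 55 m².
Every other selection either busts 55 m² or fails to beat 1096.

1096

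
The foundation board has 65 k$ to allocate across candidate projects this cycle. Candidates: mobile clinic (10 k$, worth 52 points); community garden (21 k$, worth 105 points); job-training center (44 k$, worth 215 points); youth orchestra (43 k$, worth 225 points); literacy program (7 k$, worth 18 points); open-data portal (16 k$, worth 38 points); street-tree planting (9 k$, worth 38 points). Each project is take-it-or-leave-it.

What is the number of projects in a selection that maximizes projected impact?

Optimal total is 330.
For example community garden + youth orchestra achieves it, using 64 k$.
Any selection reaching 330 contains exactly 2 projects.

2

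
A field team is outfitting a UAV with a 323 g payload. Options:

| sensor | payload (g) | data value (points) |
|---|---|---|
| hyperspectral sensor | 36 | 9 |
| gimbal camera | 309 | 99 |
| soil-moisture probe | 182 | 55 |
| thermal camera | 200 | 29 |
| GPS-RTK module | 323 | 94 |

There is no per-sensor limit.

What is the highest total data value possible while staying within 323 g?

99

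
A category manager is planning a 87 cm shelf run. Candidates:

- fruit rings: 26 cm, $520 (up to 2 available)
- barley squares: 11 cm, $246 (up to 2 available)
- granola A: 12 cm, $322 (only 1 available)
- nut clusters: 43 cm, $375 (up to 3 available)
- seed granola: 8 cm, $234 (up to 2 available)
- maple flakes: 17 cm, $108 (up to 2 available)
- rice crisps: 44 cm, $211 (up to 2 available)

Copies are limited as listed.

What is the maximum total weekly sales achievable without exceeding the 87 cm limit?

1854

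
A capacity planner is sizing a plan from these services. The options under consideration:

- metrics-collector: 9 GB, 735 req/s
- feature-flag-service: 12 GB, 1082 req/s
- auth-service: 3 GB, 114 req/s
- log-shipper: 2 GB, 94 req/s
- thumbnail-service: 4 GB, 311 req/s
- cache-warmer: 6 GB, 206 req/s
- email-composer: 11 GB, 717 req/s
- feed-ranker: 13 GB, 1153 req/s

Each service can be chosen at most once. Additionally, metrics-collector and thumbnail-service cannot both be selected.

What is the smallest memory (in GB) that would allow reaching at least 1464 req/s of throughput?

17

Minimise GB subject to total throughput ≥ 1464.
thumbnail-service + feed-ranker: 1464 throughput at 17 GB.
Below 17 GB the best achievable stays under 1464.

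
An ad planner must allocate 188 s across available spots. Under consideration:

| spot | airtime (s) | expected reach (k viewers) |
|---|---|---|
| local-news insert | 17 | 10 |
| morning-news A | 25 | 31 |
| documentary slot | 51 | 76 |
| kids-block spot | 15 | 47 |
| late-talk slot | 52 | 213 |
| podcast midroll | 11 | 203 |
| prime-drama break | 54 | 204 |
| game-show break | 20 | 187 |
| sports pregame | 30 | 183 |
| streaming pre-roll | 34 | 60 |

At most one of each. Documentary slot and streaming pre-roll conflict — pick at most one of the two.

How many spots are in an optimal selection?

The maximum expected reach within 188 s is 1037.
One optimal bundle: kids-block spot + late-talk slot + podcast midroll + prime-drama break + game-show break + sports pregame (182 s).
Any selection reaching 1037 contains exactly 6 spots.

6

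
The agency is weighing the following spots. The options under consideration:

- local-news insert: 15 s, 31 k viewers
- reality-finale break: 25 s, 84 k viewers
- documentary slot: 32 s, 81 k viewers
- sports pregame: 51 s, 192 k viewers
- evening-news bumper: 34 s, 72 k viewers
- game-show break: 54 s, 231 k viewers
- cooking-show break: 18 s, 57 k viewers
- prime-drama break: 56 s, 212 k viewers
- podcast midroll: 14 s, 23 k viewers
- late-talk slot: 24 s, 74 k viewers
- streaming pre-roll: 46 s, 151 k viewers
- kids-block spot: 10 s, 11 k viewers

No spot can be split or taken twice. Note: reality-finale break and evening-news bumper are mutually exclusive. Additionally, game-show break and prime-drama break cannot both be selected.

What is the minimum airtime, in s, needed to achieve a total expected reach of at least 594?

Minimise s subject to total expected reach ≥ 594.
Taking local-news insert + reality-finale break + sports pregame + game-show break + cooking-show break gives 595 (≥ 594) for 163 s.
Any bundle with less than 163 s falls short of 594.

163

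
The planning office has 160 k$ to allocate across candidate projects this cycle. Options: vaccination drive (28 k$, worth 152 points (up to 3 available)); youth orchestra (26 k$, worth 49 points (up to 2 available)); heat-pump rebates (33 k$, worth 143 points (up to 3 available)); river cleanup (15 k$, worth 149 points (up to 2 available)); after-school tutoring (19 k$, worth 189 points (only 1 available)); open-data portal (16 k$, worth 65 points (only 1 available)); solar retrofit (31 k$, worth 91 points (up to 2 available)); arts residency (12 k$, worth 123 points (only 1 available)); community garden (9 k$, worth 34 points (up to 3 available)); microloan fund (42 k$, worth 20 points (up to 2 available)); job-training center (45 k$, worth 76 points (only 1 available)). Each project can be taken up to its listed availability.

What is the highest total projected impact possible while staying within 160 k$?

Taking 3×vaccination drive + 2×river cleanup + after-school tutoring + arts residency + community garden: 154 k$ used, 1100 in projected impact.

1100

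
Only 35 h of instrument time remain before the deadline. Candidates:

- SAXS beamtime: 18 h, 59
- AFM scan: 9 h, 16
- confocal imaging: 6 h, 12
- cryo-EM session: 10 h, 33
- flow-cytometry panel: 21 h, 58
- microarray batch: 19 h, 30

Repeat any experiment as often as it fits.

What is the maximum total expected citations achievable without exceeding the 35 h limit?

104

Density check — cryo-EM session 3.30, SAXS beamtime 3.28, flow-cytometry panel 2.76, confocal imaging 2.00 are the best per h.
Taking the top-ratio experiments first gives 3×cryo-EM session for 99 (30 h).
Dropping 2×cryo-EM session frees 20 h; slotting in SAXS beamtime + confocal imaging (24 h) lifts the total to 104 at 34 h.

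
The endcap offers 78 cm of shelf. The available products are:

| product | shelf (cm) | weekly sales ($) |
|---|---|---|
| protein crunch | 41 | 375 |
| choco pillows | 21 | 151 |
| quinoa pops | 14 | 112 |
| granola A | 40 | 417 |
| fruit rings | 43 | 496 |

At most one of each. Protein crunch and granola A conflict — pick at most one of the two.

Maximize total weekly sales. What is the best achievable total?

Density check — fruit rings 11.53, granola A 10.43, protein crunch 9.15, quinoa pops 8.00 are the best per cm.
Taking choco pillows + quinoa pops + fruit rings: 78 cm used, 759 in weekly sales.

759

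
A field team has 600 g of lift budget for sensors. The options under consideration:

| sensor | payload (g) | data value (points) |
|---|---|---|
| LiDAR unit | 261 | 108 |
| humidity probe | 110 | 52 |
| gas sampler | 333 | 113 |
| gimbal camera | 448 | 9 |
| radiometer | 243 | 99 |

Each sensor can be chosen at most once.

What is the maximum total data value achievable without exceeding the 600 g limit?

Greedy by ratio would take LiDAR unit + humidity probe: 371 g used, total 160.
Replace humidity probe with gas sampler: the trade gains 61 net, giving 221 at 594 g.
The spare 6 g is too small for any remaining sensor, and no exchange beats 221.

221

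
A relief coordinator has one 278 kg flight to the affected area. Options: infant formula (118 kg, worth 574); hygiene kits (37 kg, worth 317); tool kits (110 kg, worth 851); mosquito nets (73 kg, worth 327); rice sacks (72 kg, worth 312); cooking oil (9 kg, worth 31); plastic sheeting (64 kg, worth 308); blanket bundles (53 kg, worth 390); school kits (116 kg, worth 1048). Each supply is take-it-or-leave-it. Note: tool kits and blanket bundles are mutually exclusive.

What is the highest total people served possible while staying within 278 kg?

2247

By people served per kg: school kits 9.03, hygiene kits 8.57, tool kits 7.74, blanket bundles 7.36 lead.
Taking hygiene kits + tool kits + cooking oil + school kits: 272 kg used, 2247 in people served.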